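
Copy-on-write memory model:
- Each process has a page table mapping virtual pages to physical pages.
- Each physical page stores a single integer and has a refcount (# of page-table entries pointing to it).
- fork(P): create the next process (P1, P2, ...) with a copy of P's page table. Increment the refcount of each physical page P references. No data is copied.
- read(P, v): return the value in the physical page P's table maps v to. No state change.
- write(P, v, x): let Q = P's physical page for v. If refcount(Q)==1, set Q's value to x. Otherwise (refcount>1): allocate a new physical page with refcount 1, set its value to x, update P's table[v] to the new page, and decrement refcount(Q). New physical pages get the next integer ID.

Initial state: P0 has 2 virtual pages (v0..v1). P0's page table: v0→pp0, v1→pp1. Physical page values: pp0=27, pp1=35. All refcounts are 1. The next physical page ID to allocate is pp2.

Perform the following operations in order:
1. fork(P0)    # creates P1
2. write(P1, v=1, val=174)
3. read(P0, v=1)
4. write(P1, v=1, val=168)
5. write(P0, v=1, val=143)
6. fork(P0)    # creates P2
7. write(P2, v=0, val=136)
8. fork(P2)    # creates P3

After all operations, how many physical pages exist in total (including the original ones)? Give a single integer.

Op 1: fork(P0) -> P1. 2 ppages; refcounts: pp0:2 pp1:2
Op 2: write(P1, v1, 174). refcount(pp1)=2>1 -> COPY to pp2. 3 ppages; refcounts: pp0:2 pp1:1 pp2:1
Op 3: read(P0, v1) -> 35. No state change.
Op 4: write(P1, v1, 168). refcount(pp2)=1 -> write in place. 3 ppages; refcounts: pp0:2 pp1:1 pp2:1
Op 5: write(P0, v1, 143). refcount(pp1)=1 -> write in place. 3 ppages; refcounts: pp0:2 pp1:1 pp2:1
Op 6: fork(P0) -> P2. 3 ppages; refcounts: pp0:3 pp1:2 pp2:1
Op 7: write(P2, v0, 136). refcount(pp0)=3>1 -> COPY to pp3. 4 ppages; refcounts: pp0:2 pp1:2 pp2:1 pp3:1
Op 8: fork(P2) -> P3. 4 ppages; refcounts: pp0:2 pp1:3 pp2:1 pp3:2

Answer: 4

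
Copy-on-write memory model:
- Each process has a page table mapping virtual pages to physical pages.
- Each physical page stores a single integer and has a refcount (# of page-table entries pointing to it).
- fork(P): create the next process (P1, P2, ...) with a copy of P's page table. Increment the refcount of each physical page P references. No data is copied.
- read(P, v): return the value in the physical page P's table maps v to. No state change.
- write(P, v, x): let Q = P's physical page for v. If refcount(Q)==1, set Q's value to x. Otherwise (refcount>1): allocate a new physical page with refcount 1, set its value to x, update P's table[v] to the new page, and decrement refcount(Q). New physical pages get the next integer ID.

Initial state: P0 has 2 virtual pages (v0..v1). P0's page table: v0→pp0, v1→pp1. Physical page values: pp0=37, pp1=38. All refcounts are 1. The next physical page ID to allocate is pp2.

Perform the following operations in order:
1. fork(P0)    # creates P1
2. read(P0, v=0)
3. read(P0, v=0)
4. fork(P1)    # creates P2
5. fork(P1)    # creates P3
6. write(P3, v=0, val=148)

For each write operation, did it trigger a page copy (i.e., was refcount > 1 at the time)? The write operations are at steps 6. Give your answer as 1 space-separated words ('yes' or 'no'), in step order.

Op 1: fork(P0) -> P1. 2 ppages; refcounts: pp0:2 pp1:2
Op 2: read(P0, v0) -> 37. No state change.
Op 3: read(P0, v0) -> 37. No state change.
Op 4: fork(P1) -> P2. 2 ppages; refcounts: pp0:3 pp1:3
Op 5: fork(P1) -> P3. 2 ppages; refcounts: pp0:4 pp1:4
Op 6: write(P3, v0, 148). refcount(pp0)=4>1 -> COPY to pp2. 3 ppages; refcounts: pp0:3 pp1:4 pp2:1

yes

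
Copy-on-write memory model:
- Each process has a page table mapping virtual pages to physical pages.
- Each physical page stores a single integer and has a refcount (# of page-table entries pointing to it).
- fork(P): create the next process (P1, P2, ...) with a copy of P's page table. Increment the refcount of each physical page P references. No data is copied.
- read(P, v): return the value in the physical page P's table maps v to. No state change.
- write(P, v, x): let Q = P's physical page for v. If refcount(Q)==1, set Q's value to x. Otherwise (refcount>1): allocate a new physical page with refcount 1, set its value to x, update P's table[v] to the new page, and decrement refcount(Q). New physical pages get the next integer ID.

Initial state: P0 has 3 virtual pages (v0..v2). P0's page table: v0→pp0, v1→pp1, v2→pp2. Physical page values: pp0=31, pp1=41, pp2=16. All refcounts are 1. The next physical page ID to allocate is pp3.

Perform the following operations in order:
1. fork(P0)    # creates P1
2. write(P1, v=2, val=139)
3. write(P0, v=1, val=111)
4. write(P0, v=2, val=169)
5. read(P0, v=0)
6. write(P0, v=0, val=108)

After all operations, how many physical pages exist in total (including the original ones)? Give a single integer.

Op 1: fork(P0) -> P1. 3 ppages; refcounts: pp0:2 pp1:2 pp2:2
Op 2: write(P1, v2, 139). refcount(pp2)=2>1 -> COPY to pp3. 4 ppages; refcounts: pp0:2 pp1:2 pp2:1 pp3:1
Op 3: write(P0, v1, 111). refcount(pp1)=2>1 -> COPY to pp4. 5 ppages; refcounts: pp0:2 pp1:1 pp2:1 pp3:1 pp4:1
Op 4: write(P0, v2, 169). refcount(pp2)=1 -> write in place. 5 ppages; refcounts: pp0:2 pp1:1 pp2:1 pp3:1 pp4:1
Op 5: read(P0, v0) -> 31. No state change.
Op 6: write(P0, v0, 108). refcount(pp0)=2>1 -> COPY to pp5. 6 ppages; refcounts: pp0:1 pp1:1 pp2:1 pp3:1 pp4:1 pp5:1

Answer: 6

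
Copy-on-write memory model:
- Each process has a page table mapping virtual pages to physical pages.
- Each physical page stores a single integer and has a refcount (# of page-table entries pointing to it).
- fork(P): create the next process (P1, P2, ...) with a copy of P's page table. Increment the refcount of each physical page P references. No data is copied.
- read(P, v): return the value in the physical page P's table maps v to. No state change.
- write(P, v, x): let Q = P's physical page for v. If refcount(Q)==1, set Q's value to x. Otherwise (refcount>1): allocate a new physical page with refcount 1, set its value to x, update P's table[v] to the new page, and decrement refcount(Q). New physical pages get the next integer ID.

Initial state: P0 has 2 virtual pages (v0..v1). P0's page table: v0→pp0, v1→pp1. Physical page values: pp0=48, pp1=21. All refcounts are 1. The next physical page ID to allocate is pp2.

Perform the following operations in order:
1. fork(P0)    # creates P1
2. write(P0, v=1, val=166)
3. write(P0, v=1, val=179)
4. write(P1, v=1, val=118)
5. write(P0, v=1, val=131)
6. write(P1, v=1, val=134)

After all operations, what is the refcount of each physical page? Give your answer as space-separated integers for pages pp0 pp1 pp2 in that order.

Answer: 2 1 1

Derivation:
Op 1: fork(P0) -> P1. 2 ppages; refcounts: pp0:2 pp1:2
Op 2: write(P0, v1, 166). refcount(pp1)=2>1 -> COPY to pp2. 3 ppages; refcounts: pp0:2 pp1:1 pp2:1
Op 3: write(P0, v1, 179). refcount(pp2)=1 -> write in place. 3 ppages; refcounts: pp0:2 pp1:1 pp2:1
Op 4: write(P1, v1, 118). refcount(pp1)=1 -> write in place. 3 ppages; refcounts: pp0:2 pp1:1 pp2:1
Op 5: write(P0, v1, 131). refcount(pp2)=1 -> write in place. 3 ppages; refcounts: pp0:2 pp1:1 pp2:1
Op 6: write(P1, v1, 134). refcount(pp1)=1 -> write in place. 3 ppages; refcounts: pp0:2 pp1:1 pp2:1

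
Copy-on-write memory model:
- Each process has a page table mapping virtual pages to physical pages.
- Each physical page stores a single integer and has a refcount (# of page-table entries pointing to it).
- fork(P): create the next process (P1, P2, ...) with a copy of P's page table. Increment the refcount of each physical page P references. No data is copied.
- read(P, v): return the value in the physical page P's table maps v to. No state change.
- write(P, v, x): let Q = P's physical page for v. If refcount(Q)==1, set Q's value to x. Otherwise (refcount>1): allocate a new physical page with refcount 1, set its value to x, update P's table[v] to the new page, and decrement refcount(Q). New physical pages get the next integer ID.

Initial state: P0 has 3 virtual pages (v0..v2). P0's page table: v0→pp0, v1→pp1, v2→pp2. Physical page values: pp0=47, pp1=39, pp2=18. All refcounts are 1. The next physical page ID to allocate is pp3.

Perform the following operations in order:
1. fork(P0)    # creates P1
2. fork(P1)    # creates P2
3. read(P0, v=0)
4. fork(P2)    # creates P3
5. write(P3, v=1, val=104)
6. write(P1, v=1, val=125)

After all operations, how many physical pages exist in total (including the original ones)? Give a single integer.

Op 1: fork(P0) -> P1. 3 ppages; refcounts: pp0:2 pp1:2 pp2:2
Op 2: fork(P1) -> P2. 3 ppages; refcounts: pp0:3 pp1:3 pp2:3
Op 3: read(P0, v0) -> 47. No state change.
Op 4: fork(P2) -> P3. 3 ppages; refcounts: pp0:4 pp1:4 pp2:4
Op 5: write(P3, v1, 104). refcount(pp1)=4>1 -> COPY to pp3. 4 ppages; refcounts: pp0:4 pp1:3 pp2:4 pp3:1
Op 6: write(P1, v1, 125). refcount(pp1)=3>1 -> COPY to pp4. 5 ppages; refcounts: pp0:4 pp1:2 pp2:4 pp3:1 pp4:1

Answer: 5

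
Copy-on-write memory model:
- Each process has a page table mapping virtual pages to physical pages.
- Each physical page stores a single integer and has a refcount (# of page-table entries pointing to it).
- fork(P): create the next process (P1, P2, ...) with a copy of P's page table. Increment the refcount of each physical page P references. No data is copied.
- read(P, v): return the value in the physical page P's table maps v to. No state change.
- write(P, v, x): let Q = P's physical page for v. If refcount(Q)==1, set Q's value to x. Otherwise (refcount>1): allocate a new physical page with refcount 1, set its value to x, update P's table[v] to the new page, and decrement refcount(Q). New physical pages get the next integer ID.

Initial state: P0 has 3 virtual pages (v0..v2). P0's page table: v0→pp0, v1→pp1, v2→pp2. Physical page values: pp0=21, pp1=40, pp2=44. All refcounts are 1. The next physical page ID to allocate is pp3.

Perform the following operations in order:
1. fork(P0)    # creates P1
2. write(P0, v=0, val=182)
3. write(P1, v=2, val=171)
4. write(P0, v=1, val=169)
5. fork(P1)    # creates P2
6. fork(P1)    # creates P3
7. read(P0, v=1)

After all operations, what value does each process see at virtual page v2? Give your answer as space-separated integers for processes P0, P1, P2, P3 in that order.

Answer: 44 171 171 171

Derivation:
Op 1: fork(P0) -> P1. 3 ppages; refcounts: pp0:2 pp1:2 pp2:2
Op 2: write(P0, v0, 182). refcount(pp0)=2>1 -> COPY to pp3. 4 ppages; refcounts: pp0:1 pp1:2 pp2:2 pp3:1
Op 3: write(P1, v2, 171). refcount(pp2)=2>1 -> COPY to pp4. 5 ppages; refcounts: pp0:1 pp1:2 pp2:1 pp3:1 pp4:1
Op 4: write(P0, v1, 169). refcount(pp1)=2>1 -> COPY to pp5. 6 ppages; refcounts: pp0:1 pp1:1 pp2:1 pp3:1 pp4:1 pp5:1
Op 5: fork(P1) -> P2. 6 ppages; refcounts: pp0:2 pp1:2 pp2:1 pp3:1 pp4:2 pp5:1
Op 6: fork(P1) -> P3. 6 ppages; refcounts: pp0:3 pp1:3 pp2:1 pp3:1 pp4:3 pp5:1
Op 7: read(P0, v1) -> 169. No state change.
P0: v2 -> pp2 = 44
P1: v2 -> pp4 = 171
P2: v2 -> pp4 = 171
P3: v2 -> pp4 = 171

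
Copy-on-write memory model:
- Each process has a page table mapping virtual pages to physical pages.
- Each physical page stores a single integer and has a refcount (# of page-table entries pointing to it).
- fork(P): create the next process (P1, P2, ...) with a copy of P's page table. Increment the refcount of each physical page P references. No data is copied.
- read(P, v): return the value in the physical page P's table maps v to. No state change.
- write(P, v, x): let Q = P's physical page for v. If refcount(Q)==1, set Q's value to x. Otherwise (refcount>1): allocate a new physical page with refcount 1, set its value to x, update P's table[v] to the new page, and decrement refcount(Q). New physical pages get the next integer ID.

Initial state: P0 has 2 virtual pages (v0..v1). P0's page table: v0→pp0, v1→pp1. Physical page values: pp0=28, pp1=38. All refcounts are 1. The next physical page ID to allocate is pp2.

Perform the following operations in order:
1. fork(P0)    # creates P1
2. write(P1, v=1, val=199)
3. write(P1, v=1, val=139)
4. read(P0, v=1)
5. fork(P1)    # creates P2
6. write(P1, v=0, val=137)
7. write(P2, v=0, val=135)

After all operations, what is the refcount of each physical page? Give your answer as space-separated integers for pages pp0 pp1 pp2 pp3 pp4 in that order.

Op 1: fork(P0) -> P1. 2 ppages; refcounts: pp0:2 pp1:2
Op 2: write(P1, v1, 199). refcount(pp1)=2>1 -> COPY to pp2. 3 ppages; refcounts: pp0:2 pp1:1 pp2:1
Op 3: write(P1, v1, 139). refcount(pp2)=1 -> write in place. 3 ppages; refcounts: pp0:2 pp1:1 pp2:1
Op 4: read(P0, v1) -> 38. No state change.
Op 5: fork(P1) -> P2. 3 ppages; refcounts: pp0:3 pp1:1 pp2:2
Op 6: write(P1, v0, 137). refcount(pp0)=3>1 -> COPY to pp3. 4 ppages; refcounts: pp0:2 pp1:1 pp2:2 pp3:1
Op 7: write(P2, v0, 135). refcount(pp0)=2>1 -> COPY to pp4. 5 ppages; refcounts: pp0:1 pp1:1 pp2:2 pp3:1 pp4:1

Answer: 1 1 2 1 1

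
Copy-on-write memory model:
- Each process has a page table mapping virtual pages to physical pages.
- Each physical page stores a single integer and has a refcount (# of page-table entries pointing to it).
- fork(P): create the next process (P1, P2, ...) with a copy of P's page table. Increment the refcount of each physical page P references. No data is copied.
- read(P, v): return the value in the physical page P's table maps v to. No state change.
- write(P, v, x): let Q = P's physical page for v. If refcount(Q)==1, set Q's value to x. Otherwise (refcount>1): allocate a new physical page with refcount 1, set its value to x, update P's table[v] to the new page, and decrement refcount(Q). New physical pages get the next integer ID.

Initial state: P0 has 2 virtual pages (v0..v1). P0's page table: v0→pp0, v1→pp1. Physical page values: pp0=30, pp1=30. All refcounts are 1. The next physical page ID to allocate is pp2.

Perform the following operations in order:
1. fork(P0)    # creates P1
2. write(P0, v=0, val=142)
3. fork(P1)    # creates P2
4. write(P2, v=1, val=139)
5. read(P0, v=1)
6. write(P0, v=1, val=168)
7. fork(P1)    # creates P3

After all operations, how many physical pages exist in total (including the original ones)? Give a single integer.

Answer: 5

Derivation:
Op 1: fork(P0) -> P1. 2 ppages; refcounts: pp0:2 pp1:2
Op 2: write(P0, v0, 142). refcount(pp0)=2>1 -> COPY to pp2. 3 ppages; refcounts: pp0:1 pp1:2 pp2:1
Op 3: fork(P1) -> P2. 3 ppages; refcounts: pp0:2 pp1:3 pp2:1
Op 4: write(P2, v1, 139). refcount(pp1)=3>1 -> COPY to pp3. 4 ppages; refcounts: pp0:2 pp1:2 pp2:1 pp3:1
Op 5: read(P0, v1) -> 30. No state change.
Op 6: write(P0, v1, 168). refcount(pp1)=2>1 -> COPY to pp4. 5 ppages; refcounts: pp0:2 pp1:1 pp2:1 pp3:1 pp4:1
Op 7: fork(P1) -> P3. 5 ppages; refcounts: pp0:3 pp1:2 pp2:1 pp3:1 pp4:1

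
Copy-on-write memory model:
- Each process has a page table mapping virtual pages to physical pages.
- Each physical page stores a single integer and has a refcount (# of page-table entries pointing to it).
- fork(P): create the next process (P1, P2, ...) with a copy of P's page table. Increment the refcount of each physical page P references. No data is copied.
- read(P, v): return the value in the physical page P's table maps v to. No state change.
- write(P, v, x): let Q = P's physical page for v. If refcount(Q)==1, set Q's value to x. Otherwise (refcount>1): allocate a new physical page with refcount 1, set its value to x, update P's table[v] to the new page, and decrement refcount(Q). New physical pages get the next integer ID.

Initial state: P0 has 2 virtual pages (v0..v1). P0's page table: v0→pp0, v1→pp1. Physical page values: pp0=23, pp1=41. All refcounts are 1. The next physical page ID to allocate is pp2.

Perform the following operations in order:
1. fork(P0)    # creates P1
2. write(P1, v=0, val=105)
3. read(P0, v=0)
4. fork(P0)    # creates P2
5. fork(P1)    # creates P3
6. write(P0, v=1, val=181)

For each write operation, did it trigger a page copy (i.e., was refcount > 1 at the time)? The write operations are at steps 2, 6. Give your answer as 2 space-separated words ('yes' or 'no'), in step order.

Op 1: fork(P0) -> P1. 2 ppages; refcounts: pp0:2 pp1:2
Op 2: write(P1, v0, 105). refcount(pp0)=2>1 -> COPY to pp2. 3 ppages; refcounts: pp0:1 pp1:2 pp2:1
Op 3: read(P0, v0) -> 23. No state change.
Op 4: fork(P0) -> P2. 3 ppages; refcounts: pp0:2 pp1:3 pp2:1
Op 5: fork(P1) -> P3. 3 ppages; refcounts: pp0:2 pp1:4 pp2:2
Op 6: write(P0, v1, 181). refcount(pp1)=4>1 -> COPY to pp3. 4 ppages; refcounts: pp0:2 pp1:3 pp2:2 pp3:1

yes yes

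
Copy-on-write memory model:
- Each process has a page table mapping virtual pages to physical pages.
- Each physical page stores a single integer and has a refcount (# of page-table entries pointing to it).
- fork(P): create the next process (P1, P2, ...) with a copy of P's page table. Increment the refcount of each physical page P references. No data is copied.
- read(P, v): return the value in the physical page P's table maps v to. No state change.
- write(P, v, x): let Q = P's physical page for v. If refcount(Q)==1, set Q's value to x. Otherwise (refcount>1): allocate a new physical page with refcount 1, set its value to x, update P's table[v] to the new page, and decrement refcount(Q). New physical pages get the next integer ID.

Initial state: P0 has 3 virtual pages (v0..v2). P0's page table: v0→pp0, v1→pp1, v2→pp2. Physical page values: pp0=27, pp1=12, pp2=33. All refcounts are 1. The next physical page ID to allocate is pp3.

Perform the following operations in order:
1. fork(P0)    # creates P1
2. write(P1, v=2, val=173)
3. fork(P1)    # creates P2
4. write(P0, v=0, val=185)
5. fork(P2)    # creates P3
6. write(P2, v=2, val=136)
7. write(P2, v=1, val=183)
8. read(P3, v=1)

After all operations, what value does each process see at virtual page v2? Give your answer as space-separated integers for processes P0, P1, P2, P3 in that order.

Answer: 33 173 136 173

Derivation:
Op 1: fork(P0) -> P1. 3 ppages; refcounts: pp0:2 pp1:2 pp2:2
Op 2: write(P1, v2, 173). refcount(pp2)=2>1 -> COPY to pp3. 4 ppages; refcounts: pp0:2 pp1:2 pp2:1 pp3:1
Op 3: fork(P1) -> P2. 4 ppages; refcounts: pp0:3 pp1:3 pp2:1 pp3:2
Op 4: write(P0, v0, 185). refcount(pp0)=3>1 -> COPY to pp4. 5 ppages; refcounts: pp0:2 pp1:3 pp2:1 pp3:2 pp4:1
Op 5: fork(P2) -> P3. 5 ppages; refcounts: pp0:3 pp1:4 pp2:1 pp3:3 pp4:1
Op 6: write(P2, v2, 136). refcount(pp3)=3>1 -> COPY to pp5. 6 ppages; refcounts: pp0:3 pp1:4 pp2:1 pp3:2 pp4:1 pp5:1
Op 7: write(P2, v1, 183). refcount(pp1)=4>1 -> COPY to pp6. 7 ppages; refcounts: pp0:3 pp1:3 pp2:1 pp3:2 pp4:1 pp5:1 pp6:1
Op 8: read(P3, v1) -> 12. No state change.
P0: v2 -> pp2 = 33
P1: v2 -> pp3 = 173
P2: v2 -> pp5 = 136
P3: v2 -> pp3 = 173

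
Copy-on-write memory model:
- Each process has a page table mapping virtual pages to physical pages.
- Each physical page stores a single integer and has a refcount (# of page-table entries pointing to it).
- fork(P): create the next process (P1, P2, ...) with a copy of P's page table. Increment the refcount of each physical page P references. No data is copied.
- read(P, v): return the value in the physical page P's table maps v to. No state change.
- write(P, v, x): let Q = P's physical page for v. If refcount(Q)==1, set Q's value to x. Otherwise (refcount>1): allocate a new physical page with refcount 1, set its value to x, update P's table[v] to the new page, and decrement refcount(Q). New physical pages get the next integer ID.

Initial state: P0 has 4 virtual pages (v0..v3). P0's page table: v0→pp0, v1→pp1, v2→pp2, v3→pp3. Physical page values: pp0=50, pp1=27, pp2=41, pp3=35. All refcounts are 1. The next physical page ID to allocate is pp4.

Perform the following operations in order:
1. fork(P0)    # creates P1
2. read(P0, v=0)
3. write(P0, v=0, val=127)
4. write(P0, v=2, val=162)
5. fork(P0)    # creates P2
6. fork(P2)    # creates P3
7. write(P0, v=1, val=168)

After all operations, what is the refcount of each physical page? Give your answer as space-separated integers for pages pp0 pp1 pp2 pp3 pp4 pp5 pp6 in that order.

Answer: 1 3 1 4 3 3 1

Derivation:
Op 1: fork(P0) -> P1. 4 ppages; refcounts: pp0:2 pp1:2 pp2:2 pp3:2
Op 2: read(P0, v0) -> 50. No state change.
Op 3: write(P0, v0, 127). refcount(pp0)=2>1 -> COPY to pp4. 5 ppages; refcounts: pp0:1 pp1:2 pp2:2 pp3:2 pp4:1
Op 4: write(P0, v2, 162). refcount(pp2)=2>1 -> COPY to pp5. 6 ppages; refcounts: pp0:1 pp1:2 pp2:1 pp3:2 pp4:1 pp5:1
Op 5: fork(P0) -> P2. 6 ppages; refcounts: pp0:1 pp1:3 pp2:1 pp3:3 pp4:2 pp5:2
Op 6: fork(P2) -> P3. 6 ppages; refcounts: pp0:1 pp1:4 pp2:1 pp3:4 pp4:3 pp5:3
Op 7: write(P0, v1, 168). refcount(pp1)=4>1 -> COPY to pp6. 7 ppages; refcounts: pp0:1 pp1:3 pp2:1 pp3:4 pp4:3 pp5:3 pp6:1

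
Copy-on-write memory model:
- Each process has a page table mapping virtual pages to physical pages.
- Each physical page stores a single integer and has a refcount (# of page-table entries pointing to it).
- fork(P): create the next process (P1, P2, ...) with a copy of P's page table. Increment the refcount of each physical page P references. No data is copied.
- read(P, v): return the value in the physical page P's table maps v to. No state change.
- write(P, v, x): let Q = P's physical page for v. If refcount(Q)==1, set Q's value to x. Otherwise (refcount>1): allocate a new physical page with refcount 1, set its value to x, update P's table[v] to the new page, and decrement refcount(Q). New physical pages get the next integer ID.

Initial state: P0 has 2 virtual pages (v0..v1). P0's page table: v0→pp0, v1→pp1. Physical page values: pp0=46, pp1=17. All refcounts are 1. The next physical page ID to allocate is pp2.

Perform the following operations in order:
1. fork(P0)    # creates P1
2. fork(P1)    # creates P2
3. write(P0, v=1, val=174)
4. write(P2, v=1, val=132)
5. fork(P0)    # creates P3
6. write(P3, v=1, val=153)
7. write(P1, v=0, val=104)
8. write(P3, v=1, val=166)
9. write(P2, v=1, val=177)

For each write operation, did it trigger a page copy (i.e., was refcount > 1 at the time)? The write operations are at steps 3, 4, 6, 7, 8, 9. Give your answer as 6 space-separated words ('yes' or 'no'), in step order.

Op 1: fork(P0) -> P1. 2 ppages; refcounts: pp0:2 pp1:2
Op 2: fork(P1) -> P2. 2 ppages; refcounts: pp0:3 pp1:3
Op 3: write(P0, v1, 174). refcount(pp1)=3>1 -> COPY to pp2. 3 ppages; refcounts: pp0:3 pp1:2 pp2:1
Op 4: write(P2, v1, 132). refcount(pp1)=2>1 -> COPY to pp3. 4 ppages; refcounts: pp0:3 pp1:1 pp2:1 pp3:1
Op 5: fork(P0) -> P3. 4 ppages; refcounts: pp0:4 pp1:1 pp2:2 pp3:1
Op 6: write(P3, v1, 153). refcount(pp2)=2>1 -> COPY to pp4. 5 ppages; refcounts: pp0:4 pp1:1 pp2:1 pp3:1 pp4:1
Op 7: write(P1, v0, 104). refcount(pp0)=4>1 -> COPY to pp5. 6 ppages; refcounts: pp0:3 pp1:1 pp2:1 pp3:1 pp4:1 pp5:1
Op 8: write(P3, v1, 166). refcount(pp4)=1 -> write in place. 6 ppages; refcounts: pp0:3 pp1:1 pp2:1 pp3:1 pp4:1 pp5:1
Op 9: write(P2, v1, 177). refcount(pp3)=1 -> write in place. 6 ppages; refcounts: pp0:3 pp1:1 pp2:1 pp3:1 pp4:1 pp5:1

yes yes yes yes no no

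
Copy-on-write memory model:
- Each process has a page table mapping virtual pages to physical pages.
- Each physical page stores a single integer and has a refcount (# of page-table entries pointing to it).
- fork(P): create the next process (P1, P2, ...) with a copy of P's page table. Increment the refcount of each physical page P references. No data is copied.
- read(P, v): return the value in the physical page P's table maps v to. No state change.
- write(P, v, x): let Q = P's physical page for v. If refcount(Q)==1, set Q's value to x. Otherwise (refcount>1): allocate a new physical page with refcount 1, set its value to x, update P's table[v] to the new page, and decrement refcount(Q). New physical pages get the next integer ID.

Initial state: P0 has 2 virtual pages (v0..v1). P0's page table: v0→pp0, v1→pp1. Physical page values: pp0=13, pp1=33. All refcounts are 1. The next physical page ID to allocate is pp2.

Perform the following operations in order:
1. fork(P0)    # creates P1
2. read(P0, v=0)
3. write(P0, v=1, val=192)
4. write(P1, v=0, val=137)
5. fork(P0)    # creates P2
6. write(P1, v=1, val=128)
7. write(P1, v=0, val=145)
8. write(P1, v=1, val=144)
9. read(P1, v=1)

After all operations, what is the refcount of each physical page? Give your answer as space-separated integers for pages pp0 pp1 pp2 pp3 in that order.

Op 1: fork(P0) -> P1. 2 ppages; refcounts: pp0:2 pp1:2
Op 2: read(P0, v0) -> 13. No state change.
Op 3: write(P0, v1, 192). refcount(pp1)=2>1 -> COPY to pp2. 3 ppages; refcounts: pp0:2 pp1:1 pp2:1
Op 4: write(P1, v0, 137). refcount(pp0)=2>1 -> COPY to pp3. 4 ppages; refcounts: pp0:1 pp1:1 pp2:1 pp3:1
Op 5: fork(P0) -> P2. 4 ppages; refcounts: pp0:2 pp1:1 pp2:2 pp3:1
Op 6: write(P1, v1, 128). refcount(pp1)=1 -> write in place. 4 ppages; refcounts: pp0:2 pp1:1 pp2:2 pp3:1
Op 7: write(P1, v0, 145). refcount(pp3)=1 -> write in place. 4 ppages; refcounts: pp0:2 pp1:1 pp2:2 pp3:1
Op 8: write(P1, v1, 144). refcount(pp1)=1 -> write in place. 4 ppages; refcounts: pp0:2 pp1:1 pp2:2 pp3:1
Op 9: read(P1, v1) -> 144. No state change.

Answer: 2 1 2 1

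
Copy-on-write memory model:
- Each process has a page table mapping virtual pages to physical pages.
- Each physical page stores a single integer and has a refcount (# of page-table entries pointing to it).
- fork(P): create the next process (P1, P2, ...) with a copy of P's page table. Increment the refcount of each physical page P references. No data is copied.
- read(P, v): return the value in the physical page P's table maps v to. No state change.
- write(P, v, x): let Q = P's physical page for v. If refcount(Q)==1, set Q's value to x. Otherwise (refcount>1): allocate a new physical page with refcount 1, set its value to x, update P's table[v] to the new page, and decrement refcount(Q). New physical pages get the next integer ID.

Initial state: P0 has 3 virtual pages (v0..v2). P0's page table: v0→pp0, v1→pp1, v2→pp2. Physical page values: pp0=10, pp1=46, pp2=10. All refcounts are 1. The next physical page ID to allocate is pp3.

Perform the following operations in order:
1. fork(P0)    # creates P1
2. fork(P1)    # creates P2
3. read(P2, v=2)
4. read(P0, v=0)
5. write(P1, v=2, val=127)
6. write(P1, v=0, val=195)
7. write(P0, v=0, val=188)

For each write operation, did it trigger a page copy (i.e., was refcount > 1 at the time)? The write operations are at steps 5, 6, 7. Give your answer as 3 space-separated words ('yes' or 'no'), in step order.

Op 1: fork(P0) -> P1. 3 ppages; refcounts: pp0:2 pp1:2 pp2:2
Op 2: fork(P1) -> P2. 3 ppages; refcounts: pp0:3 pp1:3 pp2:3
Op 3: read(P2, v2) -> 10. No state change.
Op 4: read(P0, v0) -> 10. No state change.
Op 5: write(P1, v2, 127). refcount(pp2)=3>1 -> COPY to pp3. 4 ppages; refcounts: pp0:3 pp1:3 pp2:2 pp3:1
Op 6: write(P1, v0, 195). refcount(pp0)=3>1 -> COPY to pp4. 5 ppages; refcounts: pp0:2 pp1:3 pp2:2 pp3:1 pp4:1
Op 7: write(P0, v0, 188). refcount(pp0)=2>1 -> COPY to pp5. 6 ppages; refcounts: pp0:1 pp1:3 pp2:2 pp3:1 pp4:1 pp5:1

yes yes yes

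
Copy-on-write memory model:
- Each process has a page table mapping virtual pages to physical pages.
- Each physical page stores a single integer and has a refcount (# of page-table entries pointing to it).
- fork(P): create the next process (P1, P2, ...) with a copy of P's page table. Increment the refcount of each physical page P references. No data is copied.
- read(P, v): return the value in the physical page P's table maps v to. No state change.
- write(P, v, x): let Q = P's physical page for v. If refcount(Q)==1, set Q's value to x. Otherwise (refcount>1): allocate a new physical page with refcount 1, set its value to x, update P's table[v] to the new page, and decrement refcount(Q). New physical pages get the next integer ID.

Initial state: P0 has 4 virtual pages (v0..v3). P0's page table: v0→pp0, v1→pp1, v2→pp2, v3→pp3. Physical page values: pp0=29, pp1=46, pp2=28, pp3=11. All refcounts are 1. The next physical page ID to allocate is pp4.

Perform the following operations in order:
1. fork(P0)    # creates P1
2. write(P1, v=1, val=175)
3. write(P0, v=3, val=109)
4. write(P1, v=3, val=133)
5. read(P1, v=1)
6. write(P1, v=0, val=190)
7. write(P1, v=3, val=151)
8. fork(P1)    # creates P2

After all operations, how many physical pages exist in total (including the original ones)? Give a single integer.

Op 1: fork(P0) -> P1. 4 ppages; refcounts: pp0:2 pp1:2 pp2:2 pp3:2
Op 2: write(P1, v1, 175). refcount(pp1)=2>1 -> COPY to pp4. 5 ppages; refcounts: pp0:2 pp1:1 pp2:2 pp3:2 pp4:1
Op 3: write(P0, v3, 109). refcount(pp3)=2>1 -> COPY to pp5. 6 ppages; refcounts: pp0:2 pp1:1 pp2:2 pp3:1 pp4:1 pp5:1
Op 4: write(P1, v3, 133). refcount(pp3)=1 -> write in place. 6 ppages; refcounts: pp0:2 pp1:1 pp2:2 pp3:1 pp4:1 pp5:1
Op 5: read(P1, v1) -> 175. No state change.
Op 6: write(P1, v0, 190). refcount(pp0)=2>1 -> COPY to pp6. 7 ppages; refcounts: pp0:1 pp1:1 pp2:2 pp3:1 pp4:1 pp5:1 pp6:1
Op 7: write(P1, v3, 151). refcount(pp3)=1 -> write in place. 7 ppages; refcounts: pp0:1 pp1:1 pp2:2 pp3:1 pp4:1 pp5:1 pp6:1
Op 8: fork(P1) -> P2. 7 ppages; refcounts: pp0:1 pp1:1 pp2:3 pp3:2 pp4:2 pp5:1 pp6:2

Answer: 7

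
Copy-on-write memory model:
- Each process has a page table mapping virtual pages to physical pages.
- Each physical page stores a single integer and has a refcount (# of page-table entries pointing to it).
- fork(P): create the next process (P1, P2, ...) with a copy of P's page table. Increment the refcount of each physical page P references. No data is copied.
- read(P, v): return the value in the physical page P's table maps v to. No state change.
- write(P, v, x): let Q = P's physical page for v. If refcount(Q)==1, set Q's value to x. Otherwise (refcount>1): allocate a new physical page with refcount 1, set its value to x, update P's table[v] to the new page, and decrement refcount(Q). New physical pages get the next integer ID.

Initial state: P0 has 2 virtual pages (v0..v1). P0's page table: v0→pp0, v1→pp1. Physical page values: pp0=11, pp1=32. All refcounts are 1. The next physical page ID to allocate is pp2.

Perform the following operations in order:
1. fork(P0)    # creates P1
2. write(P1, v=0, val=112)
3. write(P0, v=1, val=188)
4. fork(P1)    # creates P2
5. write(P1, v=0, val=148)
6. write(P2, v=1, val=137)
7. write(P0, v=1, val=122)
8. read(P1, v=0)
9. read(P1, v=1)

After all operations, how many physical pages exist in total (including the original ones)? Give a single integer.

Op 1: fork(P0) -> P1. 2 ppages; refcounts: pp0:2 pp1:2
Op 2: write(P1, v0, 112). refcount(pp0)=2>1 -> COPY to pp2. 3 ppages; refcounts: pp0:1 pp1:2 pp2:1
Op 3: write(P0, v1, 188). refcount(pp1)=2>1 -> COPY to pp3. 4 ppages; refcounts: pp0:1 pp1:1 pp2:1 pp3:1
Op 4: fork(P1) -> P2. 4 ppages; refcounts: pp0:1 pp1:2 pp2:2 pp3:1
Op 5: write(P1, v0, 148). refcount(pp2)=2>1 -> COPY to pp4. 5 ppages; refcounts: pp0:1 pp1:2 pp2:1 pp3:1 pp4:1
Op 6: write(P2, v1, 137). refcount(pp1)=2>1 -> COPY to pp5. 6 ppages; refcounts: pp0:1 pp1:1 pp2:1 pp3:1 pp4:1 pp5:1
Op 7: write(P0, v1, 122). refcount(pp3)=1 -> write in place. 6 ppages; refcounts: pp0:1 pp1:1 pp2:1 pp3:1 pp4:1 pp5:1
Op 8: read(P1, v0) -> 148. No state change.
Op 9: read(P1, v1) -> 32. No state change.

Answer: 6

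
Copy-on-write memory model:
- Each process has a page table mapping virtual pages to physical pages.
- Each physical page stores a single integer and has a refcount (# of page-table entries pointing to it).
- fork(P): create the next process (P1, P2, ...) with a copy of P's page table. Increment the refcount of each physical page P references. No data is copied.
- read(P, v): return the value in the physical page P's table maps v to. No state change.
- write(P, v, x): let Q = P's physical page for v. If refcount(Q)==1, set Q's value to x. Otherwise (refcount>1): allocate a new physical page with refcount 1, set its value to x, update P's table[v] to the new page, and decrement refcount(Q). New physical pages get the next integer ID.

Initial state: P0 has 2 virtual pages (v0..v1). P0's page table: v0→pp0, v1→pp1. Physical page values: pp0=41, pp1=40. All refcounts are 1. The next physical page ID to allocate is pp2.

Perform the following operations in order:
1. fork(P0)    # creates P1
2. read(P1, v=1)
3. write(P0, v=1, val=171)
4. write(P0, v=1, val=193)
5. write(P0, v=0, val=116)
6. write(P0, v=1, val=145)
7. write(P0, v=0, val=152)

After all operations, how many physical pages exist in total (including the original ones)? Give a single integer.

Op 1: fork(P0) -> P1. 2 ppages; refcounts: pp0:2 pp1:2
Op 2: read(P1, v1) -> 40. No state change.
Op 3: write(P0, v1, 171). refcount(pp1)=2>1 -> COPY to pp2. 3 ppages; refcounts: pp0:2 pp1:1 pp2:1
Op 4: write(P0, v1, 193). refcount(pp2)=1 -> write in place. 3 ppages; refcounts: pp0:2 pp1:1 pp2:1
Op 5: write(P0, v0, 116). refcount(pp0)=2>1 -> COPY to pp3. 4 ppages; refcounts: pp0:1 pp1:1 pp2:1 pp3:1
Op 6: write(P0, v1, 145). refcount(pp2)=1 -> write in place. 4 ppages; refcounts: pp0:1 pp1:1 pp2:1 pp3:1
Op 7: write(P0, v0, 152). refcount(pp3)=1 -> write in place. 4 ppages; refcounts: pp0:1 pp1:1 pp2:1 pp3:1

Answer: 4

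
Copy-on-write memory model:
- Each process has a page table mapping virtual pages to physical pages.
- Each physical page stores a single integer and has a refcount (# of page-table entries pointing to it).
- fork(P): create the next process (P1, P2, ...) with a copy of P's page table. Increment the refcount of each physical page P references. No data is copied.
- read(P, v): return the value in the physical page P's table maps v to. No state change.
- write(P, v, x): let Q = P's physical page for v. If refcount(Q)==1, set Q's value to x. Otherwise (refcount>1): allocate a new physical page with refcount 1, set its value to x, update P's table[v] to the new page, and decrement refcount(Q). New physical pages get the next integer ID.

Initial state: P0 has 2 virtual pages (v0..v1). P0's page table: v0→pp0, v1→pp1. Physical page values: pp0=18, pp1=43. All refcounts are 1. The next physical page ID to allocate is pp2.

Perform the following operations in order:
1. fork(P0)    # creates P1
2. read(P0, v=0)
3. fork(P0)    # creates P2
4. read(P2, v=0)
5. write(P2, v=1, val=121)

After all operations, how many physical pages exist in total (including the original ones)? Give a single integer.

Op 1: fork(P0) -> P1. 2 ppages; refcounts: pp0:2 pp1:2
Op 2: read(P0, v0) -> 18. No state change.
Op 3: fork(P0) -> P2. 2 ppages; refcounts: pp0:3 pp1:3
Op 4: read(P2, v0) -> 18. No state change.
Op 5: write(P2, v1, 121). refcount(pp1)=3>1 -> COPY to pp2. 3 ppages; refcounts: pp0:3 pp1:2 pp2:1

Answer: 3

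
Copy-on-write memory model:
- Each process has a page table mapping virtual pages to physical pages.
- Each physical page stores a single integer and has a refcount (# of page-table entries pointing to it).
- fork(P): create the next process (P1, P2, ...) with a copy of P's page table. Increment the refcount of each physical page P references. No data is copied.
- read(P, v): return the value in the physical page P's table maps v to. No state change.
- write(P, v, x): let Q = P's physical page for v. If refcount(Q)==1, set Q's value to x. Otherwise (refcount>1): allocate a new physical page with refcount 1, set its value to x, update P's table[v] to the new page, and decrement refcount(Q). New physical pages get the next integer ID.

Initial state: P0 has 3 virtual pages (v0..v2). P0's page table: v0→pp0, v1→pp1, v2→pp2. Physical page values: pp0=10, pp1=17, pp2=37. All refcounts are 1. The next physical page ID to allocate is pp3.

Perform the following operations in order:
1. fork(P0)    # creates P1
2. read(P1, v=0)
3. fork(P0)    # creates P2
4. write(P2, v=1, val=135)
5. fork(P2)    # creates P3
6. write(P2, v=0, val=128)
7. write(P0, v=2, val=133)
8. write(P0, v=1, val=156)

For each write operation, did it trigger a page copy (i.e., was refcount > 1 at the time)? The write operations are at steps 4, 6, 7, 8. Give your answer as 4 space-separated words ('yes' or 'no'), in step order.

Op 1: fork(P0) -> P1. 3 ppages; refcounts: pp0:2 pp1:2 pp2:2
Op 2: read(P1, v0) -> 10. No state change.
Op 3: fork(P0) -> P2. 3 ppages; refcounts: pp0:3 pp1:3 pp2:3
Op 4: write(P2, v1, 135). refcount(pp1)=3>1 -> COPY to pp3. 4 ppages; refcounts: pp0:3 pp1:2 pp2:3 pp3:1
Op 5: fork(P2) -> P3. 4 ppages; refcounts: pp0:4 pp1:2 pp2:4 pp3:2
Op 6: write(P2, v0, 128). refcount(pp0)=4>1 -> COPY to pp4. 5 ppages; refcounts: pp0:3 pp1:2 pp2:4 pp3:2 pp4:1
Op 7: write(P0, v2, 133). refcount(pp2)=4>1 -> COPY to pp5. 6 ppages; refcounts: pp0:3 pp1:2 pp2:3 pp3:2 pp4:1 pp5:1
Op 8: write(P0, v1, 156). refcount(pp1)=2>1 -> COPY to pp6. 7 ppages; refcounts: pp0:3 pp1:1 pp2:3 pp3:2 pp4:1 pp5:1 pp6:1

yes yes yes yes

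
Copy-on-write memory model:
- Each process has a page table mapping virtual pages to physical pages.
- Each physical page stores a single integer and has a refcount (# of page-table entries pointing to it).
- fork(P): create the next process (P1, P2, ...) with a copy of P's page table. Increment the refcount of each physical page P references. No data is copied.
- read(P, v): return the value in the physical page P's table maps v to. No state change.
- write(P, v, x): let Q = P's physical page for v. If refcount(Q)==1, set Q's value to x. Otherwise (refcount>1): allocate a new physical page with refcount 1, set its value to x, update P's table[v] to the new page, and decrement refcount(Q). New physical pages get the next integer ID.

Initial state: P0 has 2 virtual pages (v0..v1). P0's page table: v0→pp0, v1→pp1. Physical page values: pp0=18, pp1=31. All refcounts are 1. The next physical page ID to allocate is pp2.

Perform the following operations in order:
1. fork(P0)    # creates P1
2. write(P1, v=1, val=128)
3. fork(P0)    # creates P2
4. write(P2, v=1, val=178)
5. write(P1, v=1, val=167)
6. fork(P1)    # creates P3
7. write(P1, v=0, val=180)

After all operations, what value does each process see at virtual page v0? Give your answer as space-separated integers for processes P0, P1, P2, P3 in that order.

Op 1: fork(P0) -> P1. 2 ppages; refcounts: pp0:2 pp1:2
Op 2: write(P1, v1, 128). refcount(pp1)=2>1 -> COPY to pp2. 3 ppages; refcounts: pp0:2 pp1:1 pp2:1
Op 3: fork(P0) -> P2. 3 ppages; refcounts: pp0:3 pp1:2 pp2:1
Op 4: write(P2, v1, 178). refcount(pp1)=2>1 -> COPY to pp3. 4 ppages; refcounts: pp0:3 pp1:1 pp2:1 pp3:1
Op 5: write(P1, v1, 167). refcount(pp2)=1 -> write in place. 4 ppages; refcounts: pp0:3 pp1:1 pp2:1 pp3:1
Op 6: fork(P1) -> P3. 4 ppages; refcounts: pp0:4 pp1:1 pp2:2 pp3:1
Op 7: write(P1, v0, 180). refcount(pp0)=4>1 -> COPY to pp4. 5 ppages; refcounts: pp0:3 pp1:1 pp2:2 pp3:1 pp4:1
P0: v0 -> pp0 = 18
P1: v0 -> pp4 = 180
P2: v0 -> pp0 = 18
P3: v0 -> pp0 = 18

Answer: 18 180 18 18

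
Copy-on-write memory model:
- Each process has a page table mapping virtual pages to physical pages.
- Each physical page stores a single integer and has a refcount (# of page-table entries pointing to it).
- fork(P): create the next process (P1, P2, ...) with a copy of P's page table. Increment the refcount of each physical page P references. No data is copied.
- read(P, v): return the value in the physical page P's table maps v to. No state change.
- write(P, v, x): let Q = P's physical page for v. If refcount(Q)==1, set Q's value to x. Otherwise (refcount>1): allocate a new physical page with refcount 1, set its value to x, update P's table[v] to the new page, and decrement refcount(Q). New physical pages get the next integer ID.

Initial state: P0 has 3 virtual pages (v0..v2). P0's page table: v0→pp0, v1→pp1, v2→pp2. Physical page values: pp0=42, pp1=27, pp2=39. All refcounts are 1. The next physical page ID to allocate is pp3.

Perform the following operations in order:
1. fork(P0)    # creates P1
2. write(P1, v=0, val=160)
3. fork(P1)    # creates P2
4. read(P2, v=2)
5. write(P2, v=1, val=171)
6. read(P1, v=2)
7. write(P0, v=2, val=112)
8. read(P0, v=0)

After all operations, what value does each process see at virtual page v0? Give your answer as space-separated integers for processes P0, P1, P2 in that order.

Answer: 42 160 160

Derivation:
Op 1: fork(P0) -> P1. 3 ppages; refcounts: pp0:2 pp1:2 pp2:2
Op 2: write(P1, v0, 160). refcount(pp0)=2>1 -> COPY to pp3. 4 ppages; refcounts: pp0:1 pp1:2 pp2:2 pp3:1
Op 3: fork(P1) -> P2. 4 ppages; refcounts: pp0:1 pp1:3 pp2:3 pp3:2
Op 4: read(P2, v2) -> 39. No state change.
Op 5: write(P2, v1, 171). refcount(pp1)=3>1 -> COPY to pp4. 5 ppages; refcounts: pp0:1 pp1:2 pp2:3 pp3:2 pp4:1
Op 6: read(P1, v2) -> 39. No state change.
Op 7: write(P0, v2, 112). refcount(pp2)=3>1 -> COPY to pp5. 6 ppages; refcounts: pp0:1 pp1:2 pp2:2 pp3:2 pp4:1 pp5:1
Op 8: read(P0, v0) -> 42. No state change.
P0: v0 -> pp0 = 42
P1: v0 -> pp3 = 160
P2: v0 -> pp3 = 160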